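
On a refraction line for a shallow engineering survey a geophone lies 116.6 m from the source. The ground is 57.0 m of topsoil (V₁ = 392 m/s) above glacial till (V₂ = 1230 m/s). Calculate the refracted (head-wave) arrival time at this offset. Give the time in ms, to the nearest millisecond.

θ_c = arcsin(V₁/V₂) = arcsin(392/1230) = 18.58°, cos θ_c = 0.9479.
Intercept time tᵢ = 2h cos θ_c / V₁ = 2·57.0·0.9479/392 = 0.27565 s.
t = x/V₂ + tᵢ = 116.6/1230 + 0.27565 = 0.37045 s.

370 ms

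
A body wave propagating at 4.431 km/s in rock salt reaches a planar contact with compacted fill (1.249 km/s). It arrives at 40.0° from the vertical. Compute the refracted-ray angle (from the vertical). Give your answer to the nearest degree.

10°

Snell's law: sin θ₂ = (V₂/V₁)·sin θ₁ = (1.249/4.431)·sin 40.0° = 0.1812.
θ₂ = sin⁻¹(0.1812) = 10.44° (from vertical).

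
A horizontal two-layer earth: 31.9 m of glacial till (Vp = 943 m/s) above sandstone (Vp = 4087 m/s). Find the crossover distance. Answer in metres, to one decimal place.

80.7 m

x_cross = 2h·√((V₂+V₁)/(V₂−V₁)).
(V₂+V₁)/(V₂−V₁) = (4087+943)/(4087−943) = 1.5999; √ = 1.2649.
x_cross = 2·31.9·1.2649 = 80.70 m.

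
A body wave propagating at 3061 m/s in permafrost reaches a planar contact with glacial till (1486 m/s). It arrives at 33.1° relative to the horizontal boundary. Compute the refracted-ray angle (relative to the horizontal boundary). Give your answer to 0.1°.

Convert to the normal: θ₁ = 90° − 33.1° = 56.9°.
Snell's law: sin θ₂ = (V₂/V₁)·sin θ₁ = (1486/3061)·sin 56.9° = 0.4067.
θ₂ = arcsin 0.4067 = 24.00° from the normal.
From the interface: 90° − 24.00° = 66.00°.

66.0°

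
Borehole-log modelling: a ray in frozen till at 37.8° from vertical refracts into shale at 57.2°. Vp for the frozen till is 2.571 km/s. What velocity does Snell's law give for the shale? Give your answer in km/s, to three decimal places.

3.526 km/s

sin 37.8° = 0.6129; sin 57.2° = 0.8406.
V₂ = V₁·(sin θ₂/sin θ₁) = 2.571·(0.8406/0.6129) = 3.526 km/s.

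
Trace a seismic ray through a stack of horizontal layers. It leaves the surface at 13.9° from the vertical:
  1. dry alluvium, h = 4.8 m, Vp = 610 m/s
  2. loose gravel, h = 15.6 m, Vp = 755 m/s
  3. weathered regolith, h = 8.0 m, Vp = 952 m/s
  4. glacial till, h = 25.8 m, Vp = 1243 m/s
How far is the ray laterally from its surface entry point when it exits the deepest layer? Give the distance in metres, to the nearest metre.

24 m

Apply Snell's law at each interface; in layer i the horizontal offset is hᵢ·tan θᵢ.
Layer 1: θ = 13.90°; offset = 4.8·tan 13.90° = 1.188 m.
Layer 2: sin θ = 755·sin 13.9°/610 = 0.2973, θ = 17.30°; offset = 15.6·tan 17.30° = 4.858 m.
Layer 3: sin θ = 952·sin 13.9°/610 = 0.3749, θ = 22.02°; offset = 8.0·tan 22.02° = 3.235 m.
Layer 4: sin θ = 1243·sin 13.9°/610 = 0.4895, θ = 29.31°; offset = 25.8·tan 29.31° = 14.483 m.
Total horizontal offset = 23.765 m.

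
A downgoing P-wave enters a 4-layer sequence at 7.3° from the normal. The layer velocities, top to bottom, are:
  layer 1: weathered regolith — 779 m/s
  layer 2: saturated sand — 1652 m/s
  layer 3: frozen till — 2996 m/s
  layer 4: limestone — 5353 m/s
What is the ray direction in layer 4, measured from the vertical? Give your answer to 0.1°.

60.8°

Ray parameter p = sin 7.3° / 779 = 1.6311e-04 s/m.
sin θ_4 = p·V_4 = 1.6311e-04 × 5353 = 0.8731.
θ_4 = arcsin 0.8731 = 60.83°.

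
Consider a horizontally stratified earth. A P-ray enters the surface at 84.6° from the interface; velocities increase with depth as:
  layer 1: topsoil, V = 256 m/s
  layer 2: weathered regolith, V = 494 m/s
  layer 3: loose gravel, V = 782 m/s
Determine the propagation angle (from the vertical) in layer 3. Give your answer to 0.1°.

16.7°

From the normal: θ₁ = 90° − 84.6° = 5.4°.
Ray parameter p = sin 5.4° / 256 = 3.6761e-04 s/m.
sin θ_3 = p·V_3 = 3.6761e-04 × 782 = 0.2875.
θ_3 = arcsin 0.2875 = 16.71°.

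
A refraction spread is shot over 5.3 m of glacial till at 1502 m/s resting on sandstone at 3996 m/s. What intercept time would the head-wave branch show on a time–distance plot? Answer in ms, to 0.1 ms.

tᵢ = 2h·√(V₂²−V₁²)/(V₁V₂).
√(V₂²−V₁²) = √(3996²−1502²) = 3703.0 m/s.
tᵢ = 2·5.3·3703.0/(1502·3996) = 0.00654 s.

6.5 ms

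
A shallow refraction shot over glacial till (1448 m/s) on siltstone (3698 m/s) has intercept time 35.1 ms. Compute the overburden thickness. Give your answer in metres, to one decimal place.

h = tᵢ·V₁·V₂ / (2·√(V₂²−V₁²)).
√(V₂²−V₁²) = √(3698² − 1448²) = 3402.7 m/s.
h = 0.0351 s × 1448 × 3698 / (2 × 3402.7) = 27.62 m.

27.6 m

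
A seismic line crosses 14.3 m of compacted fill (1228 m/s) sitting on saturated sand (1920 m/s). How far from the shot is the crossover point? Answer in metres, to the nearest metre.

x_cross = 2h·√((V₂+V₁)/(V₂−V₁)).
(V₂+V₁)/(V₂−V₁) = (1920+1228)/(1920−1228) = 4.5491; √ = 2.1329.
x_cross = 2·14.3·2.1329 = 61.00 m.

61 m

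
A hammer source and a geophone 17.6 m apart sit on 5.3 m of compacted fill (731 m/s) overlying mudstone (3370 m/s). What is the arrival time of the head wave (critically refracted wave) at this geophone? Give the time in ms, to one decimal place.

θ_c = arcsin(V₁/V₂) = arcsin(731/3370) = 12.53°, cos θ_c = 0.9762.
Intercept time tᵢ = 2h cos θ_c / V₁ = 2·5.3·0.9762/731 = 0.01416 s.
t = x/V₂ + tᵢ = 17.6/3370 + 0.01416 = 0.01938 s.

19.4 ms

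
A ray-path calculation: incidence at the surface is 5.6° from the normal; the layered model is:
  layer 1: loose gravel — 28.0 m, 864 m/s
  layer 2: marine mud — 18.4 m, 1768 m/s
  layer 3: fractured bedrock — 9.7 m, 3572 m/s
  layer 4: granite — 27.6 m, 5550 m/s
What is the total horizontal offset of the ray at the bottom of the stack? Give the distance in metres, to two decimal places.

Apply Snell's law at each interface; in layer i the horizontal offset is hᵢ·tan θᵢ.
Layer 1: θ = 5.60°; offset = 28.0·tan 5.60° = 2.7454 m.
Layer 2: sin θ = 1768·sin 5.6°/864 = 0.1997, θ = 11.52°; offset = 18.4·tan 11.52° = 3.7497 m.
Layer 3: sin θ = 3572·sin 5.6°/864 = 0.4034, θ = 23.79°; offset = 9.7·tan 23.79° = 4.2768 m.
Layer 4: sin θ = 5550·sin 5.6°/864 = 0.6268, θ = 38.82°; offset = 27.6·tan 38.82° = 22.2044 m.
Total horizontal offset = 32.9763 m.

32.98 m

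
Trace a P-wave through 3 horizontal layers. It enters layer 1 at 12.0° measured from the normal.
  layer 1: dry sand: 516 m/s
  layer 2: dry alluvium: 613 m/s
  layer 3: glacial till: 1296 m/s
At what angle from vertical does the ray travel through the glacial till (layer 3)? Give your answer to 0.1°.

31.5°

Ray parameter p = sin 12.0° / 516 = 4.0293e-04 s/m.
sin θ_3 = p·V_3 = 4.0293e-04 × 1296 = 0.5222.
θ_3 = arcsin 0.5222 = 31.48°.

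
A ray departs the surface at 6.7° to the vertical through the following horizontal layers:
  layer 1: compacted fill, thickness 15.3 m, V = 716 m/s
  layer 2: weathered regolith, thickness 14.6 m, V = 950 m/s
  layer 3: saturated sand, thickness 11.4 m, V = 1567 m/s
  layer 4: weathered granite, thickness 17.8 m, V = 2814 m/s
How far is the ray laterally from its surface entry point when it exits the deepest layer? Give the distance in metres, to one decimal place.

16.3 m

Ray parameter p = sin 6.7° / 716 m/s = 1.6295e-04 s/m.
Layer 1: θ = 6.70°; offset = 15.3·tan 6.70° = 1.797 m.
Layer 2: sin θ = p·950 = 0.1548 → θ = 8.91°; offset = 14.6·tan 8.91° = 2.288 m.
Layer 3: sin θ = p·1567 = 0.2553 → θ = 14.79°; offset = 11.4·tan 14.79° = 3.011 m.
Layer 4: sin θ = p·2814 = 0.4585 → θ = 27.29°; offset = 17.8·tan 27.29° = 9.184 m.
Σ offsets = 16.280 m.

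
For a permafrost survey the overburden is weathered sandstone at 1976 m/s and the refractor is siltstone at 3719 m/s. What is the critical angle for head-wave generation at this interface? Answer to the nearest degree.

32°

Critical incidence: sin θ_c = V₁/V₂ = 1976/3719 = 0.5313.
θ_c = arcsin 0.5313 = 32.10°.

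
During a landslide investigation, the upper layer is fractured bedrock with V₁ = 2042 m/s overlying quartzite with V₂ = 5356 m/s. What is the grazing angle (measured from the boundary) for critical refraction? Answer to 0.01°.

At critical incidence the refracted ray runs along the interface (θ₂ = 90°), so sin θ_c = V₁/V₂.
θ_c = arcsin(2042/5356) = arcsin 0.3813 = 22.41°.
Measured from the interface: 90° − 22.41° = 67.59°.

67.59°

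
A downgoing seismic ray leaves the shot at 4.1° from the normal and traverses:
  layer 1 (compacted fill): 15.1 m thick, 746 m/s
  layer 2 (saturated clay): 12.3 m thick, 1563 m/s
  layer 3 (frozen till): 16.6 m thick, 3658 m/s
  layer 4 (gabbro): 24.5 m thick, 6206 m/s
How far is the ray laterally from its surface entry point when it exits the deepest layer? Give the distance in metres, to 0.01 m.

27.29 m

Ray parameter p = sin 4.1° / 746 m/s = 9.5841e-05 s/m.
Layer 1: θ = 4.10°; offset = 15.1·tan 4.10° = 1.0824 m.
Layer 2: sin θ = p·1563 = 0.1498 → θ = 8.62°; offset = 12.3·tan 8.62° = 1.8636 m.
Layer 3: sin θ = p·3658 = 0.3506 → θ = 20.52°; offset = 16.6·tan 20.52° = 6.2141 m.
Layer 4: sin θ = p·6206 = 0.5948 → θ = 36.50°; offset = 24.5·tan 36.50° = 18.1275 m.
Σ offsets = 27.2876 m.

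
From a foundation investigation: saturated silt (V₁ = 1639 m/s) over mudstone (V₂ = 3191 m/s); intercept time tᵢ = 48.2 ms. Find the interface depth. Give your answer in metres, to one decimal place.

θ_c = arcsin(1639/3191) = 30.91°; cos θ_c = 0.8580.
tᵢ = 2h cos θ_c/V₁ ⇒ h = tᵢ·V₁/(2 cos θ_c) = 0.0482·1639/(2·0.8580) = 46.04 m.

46.0 m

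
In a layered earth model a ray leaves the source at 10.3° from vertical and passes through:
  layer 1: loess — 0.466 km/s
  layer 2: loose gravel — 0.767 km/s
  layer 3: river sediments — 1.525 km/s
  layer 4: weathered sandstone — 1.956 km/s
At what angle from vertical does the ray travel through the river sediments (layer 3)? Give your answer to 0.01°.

Snell's law across each interface conserves sin θ / V, so sin θ_3 = V_3·sin θ₁/V₁.
sin θ_3 = 1.525 × sin 10.3° / 0.466 = 0.5851.
θ_3 = arcsin 0.5851 = 35.81°.

35.81°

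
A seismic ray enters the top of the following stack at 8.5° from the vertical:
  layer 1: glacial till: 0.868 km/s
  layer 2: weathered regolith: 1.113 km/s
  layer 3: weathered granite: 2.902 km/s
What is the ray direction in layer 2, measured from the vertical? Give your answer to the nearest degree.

11°

Ray parameter p = sin 8.5° / 0.868 = 1.7029e-01 s/km.
sin θ_2 = p·V_2 = 1.7029e-01 × 1.113 = 0.1895.
θ_2 = arcsin 0.1895 = 10.93°.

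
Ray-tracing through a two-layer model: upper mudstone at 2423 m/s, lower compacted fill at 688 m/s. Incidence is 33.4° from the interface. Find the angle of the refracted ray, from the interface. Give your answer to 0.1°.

76.3°

Angle from the normal: 90° − 33.4° = 56.6°.
sin θ₁/V₁ = sin θ₂/V₂ ⇒ sin θ₂ = 688·sin 56.6°/2423 = 688·0.8348/2423 = 0.2371.
θ₂ = sin⁻¹(0.2371) = 13.71° (from vertical).
From the interface: 90° − 13.71° = 76.29°.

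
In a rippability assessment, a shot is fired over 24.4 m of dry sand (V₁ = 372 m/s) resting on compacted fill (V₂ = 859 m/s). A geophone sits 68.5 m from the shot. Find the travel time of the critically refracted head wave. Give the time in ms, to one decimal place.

θ_c = arcsin(V₁/V₂) = arcsin(372/859) = 25.66°, cos θ_c = 0.9014.
Intercept time tᵢ = 2h cos θ_c / V₁ = 2·24.4·0.9014/372 = 0.11824 s.
t = x/V₂ + tᵢ = 68.5/859 + 0.11824 = 0.19799 s.

198.0 ms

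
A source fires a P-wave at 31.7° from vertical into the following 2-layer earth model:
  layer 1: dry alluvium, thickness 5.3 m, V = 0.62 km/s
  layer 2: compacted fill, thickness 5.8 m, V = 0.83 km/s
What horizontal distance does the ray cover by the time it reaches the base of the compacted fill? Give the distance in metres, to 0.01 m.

9.01 m

Ray parameter p = sin 31.7° / 0.62 km/s = 8.4753e-01 s/km.
Layer 1: θ = 31.70°; offset = 5.3·tan 31.70° = 3.2733 m.
Layer 2: sin θ = p·0.83 = 0.7035 → θ = 44.70°; offset = 5.8·tan 44.70° = 5.7405 m.
Total horizontal offset = 9.0139 m.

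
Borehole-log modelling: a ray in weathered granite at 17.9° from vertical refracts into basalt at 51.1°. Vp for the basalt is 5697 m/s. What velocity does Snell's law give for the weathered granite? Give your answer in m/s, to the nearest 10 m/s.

sin 17.9° = 0.3074; sin 51.1° = 0.7782.
V₁ = V₂·(sin θ₁/sin θ₂) = 5697·(0.3074/0.7782) = 2249.95 m/s.

2250 m/s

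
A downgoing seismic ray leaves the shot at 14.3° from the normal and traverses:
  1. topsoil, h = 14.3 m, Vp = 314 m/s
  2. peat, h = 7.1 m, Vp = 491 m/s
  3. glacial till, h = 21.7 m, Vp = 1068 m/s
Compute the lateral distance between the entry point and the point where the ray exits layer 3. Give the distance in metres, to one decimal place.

40.2 m

p = sin θ₁/V₁ = sin 14.3°/314 = 7.8662e-04 s/m is conserved through the stack.
Layer 1: θ = 14.30°; offset = 14.3·tan 14.30° = 3.645 m.
Layer 2: sin θ = p·491 = 0.3862 → θ = 22.72°; offset = 7.1·tan 22.72° = 2.973 m.
Layer 3: sin θ = p·1068 = 0.8401 → θ = 57.15°; offset = 21.7·tan 57.15° = 33.610 m.
Total horizontal offset = 40.228 m.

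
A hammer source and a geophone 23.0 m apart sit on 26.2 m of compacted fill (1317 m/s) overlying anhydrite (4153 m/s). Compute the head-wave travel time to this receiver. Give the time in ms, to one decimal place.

43.3 ms

θ_c = arcsin(V₁/V₂) = arcsin(1317/4153) = 18.49°, cos θ_c = 0.9484.
Intercept time tᵢ = 2h cos θ_c / V₁ = 2·26.2·0.9484/1317 = 0.03773 s.
t = x/V₂ + tᵢ = 23.0/4153 + 0.03773 = 0.04327 s.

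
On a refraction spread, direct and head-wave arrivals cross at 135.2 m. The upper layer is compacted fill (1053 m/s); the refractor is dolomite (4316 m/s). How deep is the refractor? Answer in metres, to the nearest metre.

x_cross = 2h·√((V₂+V₁)/(V₂−V₁)) → h = x_cross / (2·√((V₂+V₁)/(V₂−V₁))).
√((V₂+V₁)/(V₂−V₁)) = √((4316+1053)/(4316−1053)) = 1.2827.
h = 135.2 / (2·1.2827) = 52.70 m.

53 m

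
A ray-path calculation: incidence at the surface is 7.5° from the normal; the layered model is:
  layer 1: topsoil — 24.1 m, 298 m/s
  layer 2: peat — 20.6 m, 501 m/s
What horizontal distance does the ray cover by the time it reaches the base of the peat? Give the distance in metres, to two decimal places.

Apply Snell's law at each interface; in layer i the horizontal offset is hᵢ·tan θᵢ.
Layer 1: θ = 7.50°; offset = 24.1·tan 7.50° = 3.1728 m.
Layer 2: sin θ = 501·sin 7.5°/298 = 0.2194, θ = 12.68°; offset = 20.6·tan 12.68° = 4.6334 m.
Total horizontal offset = 7.8063 m.

7.81 m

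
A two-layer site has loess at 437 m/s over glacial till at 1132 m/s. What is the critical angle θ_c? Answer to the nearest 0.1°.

22.7°

Critical incidence: sin θ_c = V₁/V₂ = 437/1132 = 0.3860.
θ_c = arcsin 0.3860 = 22.71°.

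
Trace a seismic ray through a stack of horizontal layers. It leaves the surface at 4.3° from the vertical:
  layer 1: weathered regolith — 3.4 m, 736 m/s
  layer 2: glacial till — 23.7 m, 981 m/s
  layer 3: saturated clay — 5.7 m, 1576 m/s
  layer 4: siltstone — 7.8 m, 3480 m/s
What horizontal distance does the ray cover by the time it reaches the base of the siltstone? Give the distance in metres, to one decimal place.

6.5 m

Apply Snell's law at each interface; in layer i the horizontal offset is hᵢ·tan θᵢ.
Layer 1: θ = 4.30°; offset = 3.4·tan 4.30° = 0.256 m.
Layer 2: sin θ = 981·sin 4.3°/736 = 0.0999, θ = 5.74°; offset = 23.7·tan 5.74° = 2.380 m.
Layer 3: sin θ = 1576·sin 4.3°/736 = 0.1606, θ = 9.24°; offset = 5.7·tan 9.24° = 0.927 m.
Layer 4: sin θ = 3480·sin 4.3°/736 = 0.3545, θ = 20.76°; offset = 7.8·tan 20.76° = 2.957 m.
Total horizontal offset = 6.521 m.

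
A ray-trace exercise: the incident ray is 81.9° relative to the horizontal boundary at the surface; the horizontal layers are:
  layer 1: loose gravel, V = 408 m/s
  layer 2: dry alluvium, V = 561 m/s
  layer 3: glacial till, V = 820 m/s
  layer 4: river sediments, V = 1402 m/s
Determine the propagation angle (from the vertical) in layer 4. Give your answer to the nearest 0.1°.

From the normal: θ₁ = 90° − 81.9° = 8.1°.
Ray parameter p = sin 8.1° / 408 = 3.4535e-04 s/m.
sin θ_4 = p·V_4 = 3.4535e-04 × 1402 = 0.4842.
θ_4 = arcsin 0.4842 = 28.96°.

29.0°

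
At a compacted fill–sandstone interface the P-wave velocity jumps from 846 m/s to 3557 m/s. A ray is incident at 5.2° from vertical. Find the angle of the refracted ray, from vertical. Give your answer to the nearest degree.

Snell's law: sin θ₂ = (V₂/V₁)·sin θ₁ = (3557/846)·sin 5.2° = 0.3811.
θ₂ = arcsin 0.3811 = 22.40° from the normal.

22°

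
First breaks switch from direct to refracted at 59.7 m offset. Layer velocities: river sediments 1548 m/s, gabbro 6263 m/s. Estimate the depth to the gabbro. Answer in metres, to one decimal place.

h = (x_cross/2)·√((V₂−V₁)/(V₂+V₁)).
(V₂−V₁)/(V₂+V₁) = (6263−1548)/(6263+1548) = 0.6036; √ = 0.7769.
h = (59.7/2)·0.7769 = 23.19 m.

23.2 m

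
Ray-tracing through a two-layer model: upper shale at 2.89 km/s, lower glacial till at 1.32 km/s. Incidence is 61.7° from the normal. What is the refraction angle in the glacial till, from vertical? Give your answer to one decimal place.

Snell's law: sin θ₂ = (V₂/V₁)·sin θ₁ = (1.32/2.89)·sin 61.7° = 0.4022.
θ₂ = arcsin 0.4022 = 23.71° from the normal.

23.7°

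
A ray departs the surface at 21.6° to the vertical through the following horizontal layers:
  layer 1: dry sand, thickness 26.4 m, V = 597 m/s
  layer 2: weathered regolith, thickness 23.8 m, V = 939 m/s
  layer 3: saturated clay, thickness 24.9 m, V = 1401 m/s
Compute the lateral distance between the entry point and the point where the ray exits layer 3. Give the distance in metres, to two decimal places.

Apply Snell's law at each interface; in layer i the horizontal offset is hᵢ·tan θᵢ.
Layer 1: θ = 21.60°; offset = 26.4·tan 21.60° = 10.4525 m.
Layer 2: sin θ = 939·sin 21.6°/597 = 0.5790, θ = 35.38°; offset = 23.8·tan 35.38° = 16.9019 m.
Layer 3: sin θ = 1401·sin 21.6°/597 = 0.8639, θ = 59.76°; offset = 24.9·tan 59.76° = 42.7074 m.
Total horizontal offset = 70.0618 m.

70.06 m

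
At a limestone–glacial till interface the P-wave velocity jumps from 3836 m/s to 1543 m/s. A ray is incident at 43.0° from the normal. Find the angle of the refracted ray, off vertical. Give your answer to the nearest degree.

16°

sin θ₁/V₁ = sin θ₂/V₂ ⇒ sin θ₂ = 1543·sin 43.0°/3836 = 1543·0.6820/3836 = 0.2743.
θ₂ = sin⁻¹(0.2743) = 15.92° (from vertical).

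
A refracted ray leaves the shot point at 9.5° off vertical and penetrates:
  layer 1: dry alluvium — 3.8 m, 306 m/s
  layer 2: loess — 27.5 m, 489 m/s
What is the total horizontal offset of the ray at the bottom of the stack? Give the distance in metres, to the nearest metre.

8 m

Apply Snell's law at each interface; in layer i the horizontal offset is hᵢ·tan θᵢ.
Layer 1: θ = 9.50°; offset = 3.8·tan 9.50° = 0.636 m.
Layer 2: sin θ = 489·sin 9.5°/306 = 0.2638, θ = 15.29°; offset = 27.5·tan 15.29° = 7.519 m.
Total horizontal offset = 8.155 m.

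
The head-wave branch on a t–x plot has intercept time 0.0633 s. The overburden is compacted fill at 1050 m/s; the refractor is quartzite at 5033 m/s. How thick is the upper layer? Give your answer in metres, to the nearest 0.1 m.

h = tᵢ·V₁·V₂ / (2·√(V₂²−V₁²)).
√(V₂²−V₁²) = √(5033² − 1050²) = 4922.3 m/s.
h = 0.0633 s × 1050 × 5033 / (2 × 4922.3) = 33.98 m.

34.0 m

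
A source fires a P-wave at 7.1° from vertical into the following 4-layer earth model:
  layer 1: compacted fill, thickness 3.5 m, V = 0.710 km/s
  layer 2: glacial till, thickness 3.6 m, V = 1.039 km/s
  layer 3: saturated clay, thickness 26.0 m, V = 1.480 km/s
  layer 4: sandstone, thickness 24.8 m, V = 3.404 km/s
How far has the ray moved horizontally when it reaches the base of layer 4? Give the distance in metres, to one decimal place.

Apply Snell's law at each interface; in layer i the horizontal offset is hᵢ·tan θᵢ.
Layer 1: θ = 7.10°; offset = 3.5·tan 7.10° = 0.436 m.
Layer 2: sin θ = 1.039·sin 7.1°/0.710 = 0.1809, θ = 10.42°; offset = 3.6·tan 10.42° = 0.662 m.
Layer 3: sin θ = 1.480·sin 7.1°/0.710 = 0.2576, θ = 14.93°; offset = 26.0·tan 14.93° = 6.933 m.
Layer 4: sin θ = 3.404·sin 7.1°/0.710 = 0.5926, θ = 36.34°; offset = 24.8·tan 36.34° = 18.245 m.
Σ offsets = 26.276 m.

26.3 m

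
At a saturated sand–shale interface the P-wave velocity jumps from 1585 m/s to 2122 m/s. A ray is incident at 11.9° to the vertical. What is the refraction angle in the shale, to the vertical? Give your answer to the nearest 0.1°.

Snell's law: sin θ₂ = (V₂/V₁)·sin θ₁ = (2122/1585)·sin 11.9° = 0.2761.
θ₂ = sin⁻¹(0.2761) = 16.03° (from vertical).

16.0°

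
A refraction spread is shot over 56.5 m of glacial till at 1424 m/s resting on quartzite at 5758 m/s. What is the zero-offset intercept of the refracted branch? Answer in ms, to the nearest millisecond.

θ_c = arcsin(V₁/V₂) = arcsin(1424/5758) = 14.32°; cos θ_c = 0.9689.
tᵢ = 2h·cos θ_c / V₁ = 2·56.5·0.9689 / 1424 = 0.07689 s.

77 ms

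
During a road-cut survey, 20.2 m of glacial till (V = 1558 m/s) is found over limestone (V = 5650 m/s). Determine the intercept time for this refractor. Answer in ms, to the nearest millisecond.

25 ms

tᵢ = 2h·√(V₂²−V₁²)/(V₁V₂).
√(V₂²−V₁²) = √(5650²−1558²) = 5430.9 m/s.
tᵢ = 2·20.2·5430.9/(1558·5650) = 0.02493 s.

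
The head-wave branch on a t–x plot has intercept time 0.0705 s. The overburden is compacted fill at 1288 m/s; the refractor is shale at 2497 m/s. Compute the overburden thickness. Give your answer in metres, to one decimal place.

53.0 m

h = tᵢ·V₁·V₂ / (2·√(V₂²−V₁²)).
√(V₂²−V₁²) = √(2497² − 1288²) = 2139.2 m/s.
h = 0.0705 s × 1288 × 2497 / (2 × 2139.2) = 53.00 m.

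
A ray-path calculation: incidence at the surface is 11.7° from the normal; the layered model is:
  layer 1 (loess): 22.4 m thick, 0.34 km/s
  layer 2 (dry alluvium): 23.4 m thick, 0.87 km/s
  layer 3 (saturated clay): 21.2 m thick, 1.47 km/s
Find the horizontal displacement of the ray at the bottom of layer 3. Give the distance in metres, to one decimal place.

Ray parameter p = sin 11.7° / 0.34 km/s = 5.9643e-01 s/km.
Layer 1: θ = 11.70°; offset = 22.4·tan 11.70° = 4.639 m.
Layer 2: sin θ = p·0.87 = 0.5189 → θ = 31.26°; offset = 23.4·tan 31.26° = 14.204 m.
Layer 3: sin θ = p·1.47 = 0.8768 → θ = 61.25°; offset = 21.2·tan 61.25° = 38.648 m.
Total horizontal offset = 57.491 m.

57.5 m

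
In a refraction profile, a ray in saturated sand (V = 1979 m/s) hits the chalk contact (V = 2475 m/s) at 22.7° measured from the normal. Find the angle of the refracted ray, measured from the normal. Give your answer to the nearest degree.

sin θ₁/V₁ = sin θ₂/V₂ ⇒ sin θ₂ = 2475·sin 22.7°/1979 = 2475·0.3859/1979 = 0.4826.
θ₂ = arcsin 0.4826 = 28.86° from the normal.

29°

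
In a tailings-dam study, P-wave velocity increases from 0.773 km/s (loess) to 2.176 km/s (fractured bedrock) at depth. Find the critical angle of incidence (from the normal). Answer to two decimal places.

20.81°

Critical incidence: sin θ_c = V₁/V₂ = 0.773/2.176 = 0.3552.
θ_c = arcsin 0.3552 = 20.81°.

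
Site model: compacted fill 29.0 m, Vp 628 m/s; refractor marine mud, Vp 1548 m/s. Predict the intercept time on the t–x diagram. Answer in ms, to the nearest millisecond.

84 ms

θ_c = arcsin(V₁/V₂) = arcsin(628/1548) = 23.93°; cos θ_c = 0.9140.
tᵢ = 2h·cos θ_c / V₁ = 2·29.0·0.9140 / 628 = 0.08442 s.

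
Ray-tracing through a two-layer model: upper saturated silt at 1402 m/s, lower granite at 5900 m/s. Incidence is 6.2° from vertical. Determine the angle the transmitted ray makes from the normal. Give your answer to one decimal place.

27.0°

sin θ₁/V₁ = sin θ₂/V₂ ⇒ sin θ₂ = 5900·sin 6.2°/1402 = 5900·0.1080/1402 = 0.4545.
θ₂ = sin⁻¹(0.4545) = 27.03° (from vertical).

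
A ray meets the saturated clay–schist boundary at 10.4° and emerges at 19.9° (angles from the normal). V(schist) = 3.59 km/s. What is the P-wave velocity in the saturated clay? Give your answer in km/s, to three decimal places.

1.904 km/s

Snell's law: sin 10.4°/V₁ = sin 19.9°/V₂.
V₁ = V₂·sin 10.4°/sin 19.9° = 3.59 × 0.5303 = 1.904 km/s.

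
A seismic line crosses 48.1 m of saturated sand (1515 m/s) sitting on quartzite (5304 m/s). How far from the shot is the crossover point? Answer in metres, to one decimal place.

129.1 m

θ_c = arcsin(1515/5304) = 16.60°, so cos θ_c = 0.9583 and tᵢ = 2h cos θ_c/V₁ = 0.0609 s.
At crossover x/V₁ = x/V₂ + tᵢ ⇒ x = tᵢ/(1/V₁ − 1/V₂) = 0.06085/(6.6007e-04 − 1.8854e-04) = 129.05 m.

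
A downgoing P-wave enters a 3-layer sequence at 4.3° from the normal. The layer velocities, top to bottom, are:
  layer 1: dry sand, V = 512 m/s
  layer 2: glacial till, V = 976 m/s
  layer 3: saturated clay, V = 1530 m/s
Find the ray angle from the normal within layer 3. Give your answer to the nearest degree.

13°

Snell's law across each interface conserves sin θ / V, so sin θ_3 = V_3·sin θ₁/V₁.
sin θ_3 = 1530 × sin 4.3° / 512 = 0.2241.
θ_3 = 12.95° from the vertical.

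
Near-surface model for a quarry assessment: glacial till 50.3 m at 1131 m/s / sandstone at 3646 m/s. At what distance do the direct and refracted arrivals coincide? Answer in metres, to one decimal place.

x_cross = 2h·√((V₂+V₁)/(V₂−V₁)).
(V₂+V₁)/(V₂−V₁) = (3646+1131)/(3646−1131) = 1.8994; √ = 1.3782.
x_cross = 2·50.3·1.3782 = 138.65 m.

138.6 m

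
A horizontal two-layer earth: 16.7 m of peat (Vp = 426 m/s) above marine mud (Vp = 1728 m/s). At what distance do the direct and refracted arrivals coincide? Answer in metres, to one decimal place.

x_cross = 2h·√((V₂+V₁)/(V₂−V₁)).
(V₂+V₁)/(V₂−V₁) = (1728+426)/(1728−426) = 1.6544; √ = 1.2862.
x_cross = 2·16.7·1.2862 = 42.96 m.

43.0 m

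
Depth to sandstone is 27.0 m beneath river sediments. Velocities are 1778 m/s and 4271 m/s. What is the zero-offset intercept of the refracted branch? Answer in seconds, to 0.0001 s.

θ_c = arcsin(V₁/V₂) = arcsin(1778/4271) = 24.60°; cos θ_c = 0.9092.
tᵢ = 2h·cos θ_c / V₁ = 2·27.0·0.9092 / 1778 = 0.02761 s.

0.0276 s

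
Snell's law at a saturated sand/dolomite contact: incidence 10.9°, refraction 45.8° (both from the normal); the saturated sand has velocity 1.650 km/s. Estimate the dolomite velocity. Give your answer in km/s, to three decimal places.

6.256 km/s

Snell's law: sin 10.9°/V₁ = sin 45.8°/V₂.
V₂ = V₁·sin 45.8°/sin 10.9° = 1.650 × 3.7913 = 6.256 km/s.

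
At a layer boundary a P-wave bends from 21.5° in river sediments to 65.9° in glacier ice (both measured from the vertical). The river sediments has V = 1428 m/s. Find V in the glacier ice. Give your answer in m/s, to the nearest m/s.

Snell's law: sin 21.5°/V₁ = sin 65.9°/V₂.
V₂ = V₁·sin 65.9°/sin 21.5° = 1428 × 2.4907 = 3556.68 m/s.

3557 m/s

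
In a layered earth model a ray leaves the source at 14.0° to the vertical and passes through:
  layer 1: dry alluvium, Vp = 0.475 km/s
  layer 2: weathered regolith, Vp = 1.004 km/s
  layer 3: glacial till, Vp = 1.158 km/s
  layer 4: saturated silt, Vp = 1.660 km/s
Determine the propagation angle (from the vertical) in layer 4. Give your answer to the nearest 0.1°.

57.7°

Ray parameter p = sin 14.0° / 0.475 = 5.0931e-01 s/km.
sin θ_4 = p·V_4 = 5.0931e-01 × 1.660 = 0.8455.
θ_4 = arcsin 0.8455 = 57.72°.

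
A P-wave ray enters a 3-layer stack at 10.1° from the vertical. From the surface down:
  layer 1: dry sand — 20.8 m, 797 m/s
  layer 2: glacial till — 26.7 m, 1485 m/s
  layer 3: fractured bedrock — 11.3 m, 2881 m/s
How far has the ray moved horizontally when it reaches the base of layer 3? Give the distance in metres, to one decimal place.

22.2 m

Apply Snell's law at each interface; in layer i the horizontal offset is hᵢ·tan θᵢ.
Layer 1: θ = 10.10°; offset = 20.8·tan 10.10° = 3.705 m.
Layer 2: sin θ = 1485·sin 10.1°/797 = 0.3267, θ = 19.07°; offset = 26.7·tan 19.07° = 9.231 m.
Layer 3: sin θ = 2881·sin 10.1°/797 = 0.6339, θ = 39.34°; offset = 11.3·tan 39.34° = 9.262 m.
Summing the layer offsets gives 22.198 m.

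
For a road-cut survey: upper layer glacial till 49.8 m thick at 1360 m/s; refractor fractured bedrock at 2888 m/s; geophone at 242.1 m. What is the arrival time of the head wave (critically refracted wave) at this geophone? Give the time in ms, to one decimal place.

θ_c = arcsin(V₁/V₂) = arcsin(1360/2888) = 28.09°, cos θ_c = 0.8822.
Intercept time tᵢ = 2h cos θ_c / V₁ = 2·49.8·0.8822/1360 = 0.06461 s.
t = x/V₂ + tᵢ = 242.1/2888 + 0.06461 = 0.14844 s.

148.4 ms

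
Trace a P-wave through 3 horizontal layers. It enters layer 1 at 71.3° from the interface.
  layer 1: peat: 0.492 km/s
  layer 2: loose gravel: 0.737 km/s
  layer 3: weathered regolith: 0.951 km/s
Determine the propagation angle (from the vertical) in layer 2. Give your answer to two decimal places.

28.70°

From the normal: θ₁ = 90° − 71.3° = 18.7°.
Snell's law across each interface conserves sin θ / V, so sin θ_2 = V_2·sin θ₁/V₁.
sin θ_2 = 0.737 × sin 18.7° / 0.492 = 0.4803.
θ_2 = arcsin 0.4803 = 28.70°.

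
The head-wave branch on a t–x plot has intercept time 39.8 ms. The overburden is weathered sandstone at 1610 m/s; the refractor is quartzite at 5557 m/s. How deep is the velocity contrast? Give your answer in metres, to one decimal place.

33.5 m

θ_c = arcsin(1610/5557) = 16.84°; cos θ_c = 0.9571.
tᵢ = 2h cos θ_c/V₁ ⇒ h = tᵢ·V₁/(2 cos θ_c) = 0.0398·1610/(2·0.9571) = 33.47 m.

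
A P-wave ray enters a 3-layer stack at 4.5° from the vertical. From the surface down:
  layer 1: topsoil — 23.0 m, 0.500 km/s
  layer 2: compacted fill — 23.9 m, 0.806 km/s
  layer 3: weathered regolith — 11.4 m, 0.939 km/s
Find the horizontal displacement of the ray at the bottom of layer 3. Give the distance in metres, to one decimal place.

6.6 m

Apply Snell's law at each interface; in layer i the horizontal offset is hᵢ·tan θᵢ.
Layer 1: θ = 4.50°; offset = 23.0·tan 4.50° = 1.810 m.
Layer 2: sin θ = 0.806·sin 4.5°/0.500 = 0.1265, θ = 7.27°; offset = 23.9·tan 7.27° = 3.047 m.
Layer 3: sin θ = 0.939·sin 4.5°/0.500 = 0.1473, θ = 8.47°; offset = 11.4·tan 8.47° = 1.698 m.
Σ offsets = 6.556 m.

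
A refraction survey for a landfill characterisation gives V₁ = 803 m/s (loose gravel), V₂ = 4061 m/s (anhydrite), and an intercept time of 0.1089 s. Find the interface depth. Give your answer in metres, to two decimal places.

h = tᵢ·V₁·V₂ / (2·√(V₂²−V₁²)).
√(V₂²−V₁²) = √(4061² − 803²) = 3980.8 m/s.
h = 0.1089 s × 803 × 4061 / (2 × 3980.8) = 44.60 m.

44.60 m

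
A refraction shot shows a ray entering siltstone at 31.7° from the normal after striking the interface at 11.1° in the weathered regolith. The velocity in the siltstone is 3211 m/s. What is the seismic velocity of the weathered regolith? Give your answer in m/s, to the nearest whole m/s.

1176 m/s

sin 11.1° = 0.1925; sin 31.7° = 0.5255.
V₁ = V₂·(sin θ₁/sin θ₂) = 3211·(0.1925/0.5255) = 1176.44 m/s.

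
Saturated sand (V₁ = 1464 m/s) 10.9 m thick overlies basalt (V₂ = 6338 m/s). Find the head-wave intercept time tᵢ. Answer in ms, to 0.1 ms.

tᵢ = 2h·√(V₂²−V₁²)/(V₁V₂).
√(V₂²−V₁²) = √(6338²−1464²) = 6166.6 m/s.
tᵢ = 2·10.9·6166.6/(1464·6338) = 0.01449 s.

14.5 ms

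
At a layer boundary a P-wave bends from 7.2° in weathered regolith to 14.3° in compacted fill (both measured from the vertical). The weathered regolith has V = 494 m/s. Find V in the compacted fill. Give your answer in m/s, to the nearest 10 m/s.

sin 7.2° = 0.1253; sin 14.3° = 0.2470.
V₂ = V₁·(sin θ₂/sin θ₁) = 494·(0.2470/0.1253) = 973.54 m/s.

970 m/s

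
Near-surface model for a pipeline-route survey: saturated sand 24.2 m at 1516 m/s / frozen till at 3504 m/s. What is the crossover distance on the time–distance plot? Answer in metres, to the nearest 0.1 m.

76.9 m

x_cross = 2h·√((V₂+V₁)/(V₂−V₁)).
(V₂+V₁)/(V₂−V₁) = (3504+1516)/(3504−1516) = 2.5252; √ = 1.5891.
x_cross = 2·24.2·1.5891 = 76.91 m.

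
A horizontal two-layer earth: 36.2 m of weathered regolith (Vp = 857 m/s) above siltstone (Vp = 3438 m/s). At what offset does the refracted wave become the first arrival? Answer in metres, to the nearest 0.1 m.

93.4 m

x_cross = 2h·√((V₂+V₁)/(V₂−V₁)).
(V₂+V₁)/(V₂−V₁) = (3438+857)/(3438−857) = 1.6641; √ = 1.2900.
x_cross = 2·36.2·1.2900 = 93.40 m.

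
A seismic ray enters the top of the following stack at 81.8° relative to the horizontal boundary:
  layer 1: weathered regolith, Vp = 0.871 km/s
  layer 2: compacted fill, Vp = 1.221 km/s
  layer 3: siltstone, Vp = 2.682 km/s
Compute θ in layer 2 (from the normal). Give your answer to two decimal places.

11.53°

From the normal: θ₁ = 90° − 81.8° = 8.2°.
Snell's law across each interface conserves sin θ / V, so sin θ_2 = V_2·sin θ₁/V₁.
sin θ_2 = 1.221 × sin 8.2° / 0.871 = 0.1999.
θ_2 = 11.53° from the vertical.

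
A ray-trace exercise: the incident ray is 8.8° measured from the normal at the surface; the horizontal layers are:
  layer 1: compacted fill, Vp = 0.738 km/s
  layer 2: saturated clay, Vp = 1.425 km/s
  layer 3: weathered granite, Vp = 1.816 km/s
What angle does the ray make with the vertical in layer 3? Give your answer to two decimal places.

22.11°

Ray parameter p = sin 8.8° / 0.738 = 2.0730e-01 s/km.
sin θ_3 = p·V_3 = 2.0730e-01 × 1.816 = 0.3765.
θ_3 = arcsin 0.3765 = 22.11°.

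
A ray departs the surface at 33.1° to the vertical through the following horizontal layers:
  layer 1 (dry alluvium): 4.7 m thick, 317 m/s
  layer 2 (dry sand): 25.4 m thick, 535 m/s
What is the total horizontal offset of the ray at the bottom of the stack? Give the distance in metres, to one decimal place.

p = sin θ₁/V₁ = sin 33.1°/317 = 1.7227e-03 s/m is conserved through the stack.
Layer 1: θ = 33.10°; offset = 4.7·tan 33.10° = 3.064 m.
Layer 2: sin θ = p·535 = 0.9217 → θ = 67.17°; offset = 25.4·tan 67.17° = 60.333 m.
Σ offsets = 63.397 m.

63.4 m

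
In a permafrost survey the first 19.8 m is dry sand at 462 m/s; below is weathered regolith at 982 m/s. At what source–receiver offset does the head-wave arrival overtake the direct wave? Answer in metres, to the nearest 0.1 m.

66.0 m

x_cross = 2h·√((V₂+V₁)/(V₂−V₁)).
(V₂+V₁)/(V₂−V₁) = (982+462)/(982−462) = 2.7769; √ = 1.6664.
x_cross = 2·19.8·1.6664 = 65.99 m.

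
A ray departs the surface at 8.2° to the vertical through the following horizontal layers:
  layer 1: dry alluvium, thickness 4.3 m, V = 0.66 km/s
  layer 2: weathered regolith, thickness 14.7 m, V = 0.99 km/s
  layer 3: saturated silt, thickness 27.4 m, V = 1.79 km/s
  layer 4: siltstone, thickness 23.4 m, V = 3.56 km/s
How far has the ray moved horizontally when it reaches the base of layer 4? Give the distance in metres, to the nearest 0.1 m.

Apply Snell's law at each interface; in layer i the horizontal offset is hᵢ·tan θᵢ.
Layer 1: θ = 8.20°; offset = 4.3·tan 8.20° = 0.620 m.
Layer 2: sin θ = 0.99·sin 8.2°/0.66 = 0.2139, θ = 12.35°; offset = 14.7·tan 12.35° = 3.220 m.
Layer 3: sin θ = 1.79·sin 8.2°/0.66 = 0.3868, θ = 22.76°; offset = 27.4·tan 22.76° = 11.494 m.
Layer 4: sin θ = 3.56·sin 8.2°/0.66 = 0.7693, θ = 50.29°; offset = 23.4·tan 50.29° = 28.179 m.
Total horizontal offset = 43.512 m.

43.5 m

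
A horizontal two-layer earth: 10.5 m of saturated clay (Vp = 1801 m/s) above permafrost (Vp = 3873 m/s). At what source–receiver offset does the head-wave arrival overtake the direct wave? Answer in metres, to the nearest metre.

x_cross = 2h·√((V₂+V₁)/(V₂−V₁)).
(V₂+V₁)/(V₂−V₁) = (3873+1801)/(3873−1801) = 2.7384; √ = 1.6548.
x_cross = 2·10.5·1.6548 = 34.75 m.

35 m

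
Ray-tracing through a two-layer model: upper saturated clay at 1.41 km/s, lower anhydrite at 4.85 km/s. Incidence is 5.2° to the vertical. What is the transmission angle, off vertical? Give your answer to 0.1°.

18.2°

Snell's law: sin θ₂ = (V₂/V₁)·sin θ₁ = (4.85/1.41)·sin 5.2° = 0.3118.
θ₂ = arcsin 0.3118 = 18.16° from the normal.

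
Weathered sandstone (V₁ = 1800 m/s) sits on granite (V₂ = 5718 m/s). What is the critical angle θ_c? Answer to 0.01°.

18.35°

Critical incidence: sin θ_c = V₁/V₂ = 1800/5718 = 0.3148.
θ_c = arcsin 0.3148 = 18.35°.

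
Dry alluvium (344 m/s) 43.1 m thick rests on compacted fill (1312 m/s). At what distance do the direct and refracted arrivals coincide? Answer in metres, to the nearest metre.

θ_c = arcsin(344/1312) = 15.20°, so cos θ_c = 0.9650 and tᵢ = 2h cos θ_c/V₁ = 0.2418 s.
At crossover x/V₁ = x/V₂ + tᵢ ⇒ x = tᵢ/(1/V₁ − 1/V₂) = 0.24181/(2.9070e-03 − 7.6220e-04) = 112.75 m.

113 m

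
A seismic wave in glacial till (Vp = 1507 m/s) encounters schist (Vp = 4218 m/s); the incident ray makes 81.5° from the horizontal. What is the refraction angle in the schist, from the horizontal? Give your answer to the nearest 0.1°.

Angle from the normal: 90° − 81.5° = 8.5°.
sin θ₁/V₁ = sin θ₂/V₂ ⇒ sin θ₂ = 4218·sin 8.5°/1507 = 4218·0.1478/1507 = 0.4137.
θ₂ = sin⁻¹(0.4137) = 24.44° (from vertical).
From the interface: 90° − 24.44° = 65.56°.

65.6°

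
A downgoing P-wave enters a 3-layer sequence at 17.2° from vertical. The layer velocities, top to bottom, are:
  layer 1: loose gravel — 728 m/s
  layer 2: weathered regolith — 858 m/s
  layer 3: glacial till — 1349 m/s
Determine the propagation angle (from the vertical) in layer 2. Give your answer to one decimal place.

20.4°

Snell's law across each interface conserves sin θ / V, so sin θ_2 = V_2·sin θ₁/V₁.
sin θ_2 = 858 × sin 17.2° / 728 = 0.3485.
θ_2 = arcsin 0.3485 = 20.40°.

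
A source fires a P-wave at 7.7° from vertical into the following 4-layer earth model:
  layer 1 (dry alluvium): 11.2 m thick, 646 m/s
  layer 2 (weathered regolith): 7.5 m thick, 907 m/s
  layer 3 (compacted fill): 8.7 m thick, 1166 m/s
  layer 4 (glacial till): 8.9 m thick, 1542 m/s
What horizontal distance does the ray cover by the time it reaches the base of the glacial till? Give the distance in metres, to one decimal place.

Apply Snell's law at each interface; in layer i the horizontal offset is hᵢ·tan θᵢ.
Layer 1: θ = 7.70°; offset = 11.2·tan 7.70° = 1.514 m.
Layer 2: sin θ = 907·sin 7.7°/646 = 0.1881, θ = 10.84°; offset = 7.5·tan 10.84° = 1.437 m.
Layer 3: sin θ = 1166·sin 7.7°/646 = 0.2418, θ = 14.00°; offset = 8.7·tan 14.00° = 2.168 m.
Layer 4: sin θ = 1542·sin 7.7°/646 = 0.3198, θ = 18.65°; offset = 8.9·tan 18.65° = 3.004 m.
Total horizontal offset = 8.123 m.

8.1 m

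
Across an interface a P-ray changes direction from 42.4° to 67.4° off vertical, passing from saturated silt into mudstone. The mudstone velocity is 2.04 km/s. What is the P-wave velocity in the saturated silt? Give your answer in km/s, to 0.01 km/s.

1.49 km/s

sin 42.4° = 0.6743; sin 67.4° = 0.9232.
V₁ = V₂·(sin θ₁/sin θ₂) = 2.04·(0.6743/0.9232) = 1.49 km/s.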